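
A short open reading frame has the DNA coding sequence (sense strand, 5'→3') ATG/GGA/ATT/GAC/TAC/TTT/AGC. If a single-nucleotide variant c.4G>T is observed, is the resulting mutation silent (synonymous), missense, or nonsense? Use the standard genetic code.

nonsense

Position 4 falls in codon 2: GGA → Gly.
After the substitution the codon is TGA → Stop.
The new codon is a stop codon, so this is a nonsense mutation.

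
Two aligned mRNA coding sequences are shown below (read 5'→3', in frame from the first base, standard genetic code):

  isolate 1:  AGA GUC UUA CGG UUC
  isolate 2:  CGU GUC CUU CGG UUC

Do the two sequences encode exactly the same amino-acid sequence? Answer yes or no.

yes

Codon 1: AGA Arg / CGU Arg — synonymous.
Codon 2: GUC Val / GUC Val — identical.
Codon 3: UUA Leu / CUU Leu — synonymous.
Codon 4: CGG Arg / CGG Arg — identical.
Codon 5: UUC Phe / UUC Phe — identical.
Nonsynonymous differences: 0 → same protein.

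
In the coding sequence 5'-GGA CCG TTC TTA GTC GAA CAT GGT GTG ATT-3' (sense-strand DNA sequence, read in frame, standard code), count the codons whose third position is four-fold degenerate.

Codon 1 GGA (Gly): third position 4-fold.
Codon 2 CCG (Pro): third position 4-fold.
Codon 3 TTC (Phe): third position 2-fold.
Codon 4 TTA (Leu): third position 2-fold.
Codon 5 GTC (Val): third position 4-fold.
Codon 6 GAA (Glu): third position 2-fold.
Codon 7 CAT (His): third position 2-fold.
Codon 8 GGT (Gly): third position 4-fold.
Codon 9 GTG (Val): third position 4-fold.
Codon 10 ATT (Ile): third position 3-fold.
Four-fold degenerate third positions: 5.

5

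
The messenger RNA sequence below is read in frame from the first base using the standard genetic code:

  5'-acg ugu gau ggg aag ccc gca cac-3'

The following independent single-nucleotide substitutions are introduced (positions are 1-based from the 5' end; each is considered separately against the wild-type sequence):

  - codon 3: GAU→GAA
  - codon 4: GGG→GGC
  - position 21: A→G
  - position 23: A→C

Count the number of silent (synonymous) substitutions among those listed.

Codon 3: GAU (Asp) → GAA (Glu) — missense.
Codon 4: GGG (Gly) → GGC (Gly) — synonymous.
Codon 7: GCA (Ala) → GCG (Ala) — synonymous.
Codon 8: CAC (His) → CCC (Pro) — missense.
Synonymous: 2 of 4.

2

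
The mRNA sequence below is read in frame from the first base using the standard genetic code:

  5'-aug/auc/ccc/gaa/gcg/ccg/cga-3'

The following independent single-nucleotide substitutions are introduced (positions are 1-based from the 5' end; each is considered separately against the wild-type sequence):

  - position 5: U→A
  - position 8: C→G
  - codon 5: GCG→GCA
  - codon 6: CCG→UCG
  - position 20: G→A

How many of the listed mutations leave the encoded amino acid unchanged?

Codon 2: AUC (Ile) → AAC (Asn) — missense.
Codon 3: CCC (Pro) → CGC (Arg) — missense.
Codon 5: GCG (Ala) → GCA (Ala) — synonymous.
Codon 6: CCG (Pro) → UCG (Ser) — missense.
Codon 7: CGA (Arg) → CAA (Gln) — missense.
Synonymous: 1 of 5.

1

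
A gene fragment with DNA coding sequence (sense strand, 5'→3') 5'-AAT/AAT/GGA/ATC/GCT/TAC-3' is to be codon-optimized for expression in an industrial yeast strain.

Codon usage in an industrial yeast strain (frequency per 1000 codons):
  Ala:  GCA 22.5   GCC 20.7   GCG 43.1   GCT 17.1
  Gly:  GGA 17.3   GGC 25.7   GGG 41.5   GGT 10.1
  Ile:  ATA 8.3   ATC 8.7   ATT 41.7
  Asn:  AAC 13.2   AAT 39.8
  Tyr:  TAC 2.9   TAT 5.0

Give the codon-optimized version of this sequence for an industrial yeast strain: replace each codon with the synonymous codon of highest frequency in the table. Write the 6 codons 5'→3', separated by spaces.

AAT AAT GGG ATT GCG TAT

Codon 1 (Asn): best is AAT at 39.8.
Codon 2 (Asn): best is AAT at 39.8.
Codon 3 (Gly): best is GGG at 41.5.
Codon 4 (Ile): best is ATT at 41.7.
Codon 5 (Ala): best is GCG at 43.1.
Codon 6 (Tyr): best is TAT at 5.0.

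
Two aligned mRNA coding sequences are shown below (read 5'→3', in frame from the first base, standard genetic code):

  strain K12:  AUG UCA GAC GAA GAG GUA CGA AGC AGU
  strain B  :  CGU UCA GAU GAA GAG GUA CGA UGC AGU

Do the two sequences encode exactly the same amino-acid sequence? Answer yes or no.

Codon 1: AUG Met / CGU Arg — nonsynonymous.
Codon 2: UCA Ser / UCA Ser — identical.
Codon 3: GAC Asp / GAU Asp — synonymous.
Codon 4: GAA Glu / GAA Glu — identical.
Codon 5: GAG Glu / GAG Glu — identical.
Codon 6: GUA Val / GUA Val — identical.
Codon 7: CGA Arg / CGA Arg — identical.
Codon 8: AGC Ser / UGC Cys — nonsynonymous.
Codon 9: AGU Ser / AGU Ser — identical.
Nonsynonymous differences: 2 → different protein.

no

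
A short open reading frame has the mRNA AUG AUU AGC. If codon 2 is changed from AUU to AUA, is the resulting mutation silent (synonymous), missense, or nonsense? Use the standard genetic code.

silent

Position 6 falls in codon 2: AUU → Ile.
After the substitution the codon is AUA → Ile.
Both encode Ile, so the change is synonymous.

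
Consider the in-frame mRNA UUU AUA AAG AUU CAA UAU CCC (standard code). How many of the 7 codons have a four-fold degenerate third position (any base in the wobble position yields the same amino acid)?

Codon 1 UUU (Phe): third position 2-fold.
Codon 2 AUA (Ile): third position 3-fold.
Codon 3 AAG (Lys): third position 2-fold.
Codon 4 AUU (Ile): third position 3-fold.
Codon 5 CAA (Gln): third position 2-fold.
Codon 6 UAU (Tyr): third position 2-fold.
Codon 7 CCC (Pro): third position 4-fold.
Four-fold degenerate third positions: 1.

1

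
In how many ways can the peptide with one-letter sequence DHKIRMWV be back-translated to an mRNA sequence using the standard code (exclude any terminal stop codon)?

Asp: 2 codons.
His: 2 codons.
Lys: 2 codons.
Ile: 3 codons.
Arg: 6 codons.
Met: 1 codon.
Trp: 1 codon.
Val: 4 codons.
2 × 2 × 2 × 3 × 6 × 1 × 1 × 4 = 576.

576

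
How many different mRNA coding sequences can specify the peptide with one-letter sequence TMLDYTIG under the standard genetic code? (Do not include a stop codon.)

4608

Thr: 4 codons.
Met: 1 codon.
Leu: 6 codons.
Asp: 2 codons.
Tyr: 2 codons.
Thr: 4 codons.
Ile: 3 codons.
Gly: 4 codons.
4 × 1 × 6 × 2 × 2 × 4 × 3 × 4 = 4608.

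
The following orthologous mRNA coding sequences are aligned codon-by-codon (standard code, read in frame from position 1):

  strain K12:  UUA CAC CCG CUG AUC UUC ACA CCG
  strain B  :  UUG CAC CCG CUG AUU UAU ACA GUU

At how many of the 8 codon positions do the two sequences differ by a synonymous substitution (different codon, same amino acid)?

2

Codon 1: UUA Leu / UUG Leu — synonymous.
Codon 2: CAC His / CAC His — identical.
Codon 3: CCG Pro / CCG Pro — identical.
Codon 4: CUG Leu / CUG Leu — identical.
Codon 5: AUC Ile / AUU Ile — synonymous.
Codon 6: UUC Phe / UAU Tyr — nonsynonymous.
Codon 7: ACA Thr / ACA Thr — identical.
Codon 8: CCG Pro / GUU Val — nonsynonymous.
Synonymous differences: 2.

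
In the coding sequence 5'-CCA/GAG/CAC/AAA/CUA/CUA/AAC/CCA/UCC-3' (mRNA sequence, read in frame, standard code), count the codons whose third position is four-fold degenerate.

Codon 1 CCA (Pro): third position 4-fold.
Codon 2 GAG (Glu): third position 2-fold.
Codon 3 CAC (His): third position 2-fold.
Codon 4 AAA (Lys): third position 2-fold.
Codon 5 CUA (Leu): third position 4-fold.
Codon 6 CUA (Leu): third position 4-fold.
Codon 7 AAC (Asn): third position 2-fold.
Codon 8 CCA (Pro): third position 4-fold.
Codon 9 UCC (Ser): third position 4-fold.
Four-fold degenerate third positions: 5.

5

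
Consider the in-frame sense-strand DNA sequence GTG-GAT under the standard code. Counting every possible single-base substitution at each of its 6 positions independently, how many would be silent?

Codon 1 (GTG, Val): 3 synonymous substitutions.
Codon 2 (GAT, Asp): 1 synonymous substitution.
Total: 3 + 1 = 4.

4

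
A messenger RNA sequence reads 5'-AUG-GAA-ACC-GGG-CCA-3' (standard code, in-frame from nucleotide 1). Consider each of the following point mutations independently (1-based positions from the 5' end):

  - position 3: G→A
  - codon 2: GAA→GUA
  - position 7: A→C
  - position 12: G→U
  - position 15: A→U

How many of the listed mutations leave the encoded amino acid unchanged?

2

Codon 1: AUG (Met) → AUA (Ile) — missense.
Codon 2: GAA (Glu) → GUA (Val) — missense.
Codon 3: ACC (Thr) → CCC (Pro) — missense.
Codon 4: GGG (Gly) → GGU (Gly) — synonymous.
Codon 5: CCA (Pro) → CCU (Pro) — synonymous.
Synonymous: 2 of 5.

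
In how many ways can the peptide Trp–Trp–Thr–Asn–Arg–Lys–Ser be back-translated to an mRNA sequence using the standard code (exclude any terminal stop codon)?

576

Trp: 1 codon.
Trp: 1 codon.
Thr: 4 codons.
Asn: 2 codons.
Arg: 6 codons.
Lys: 2 codons.
Ser: 6 codons.
1 × 1 × 4 × 2 × 6 × 2 × 6 = 576.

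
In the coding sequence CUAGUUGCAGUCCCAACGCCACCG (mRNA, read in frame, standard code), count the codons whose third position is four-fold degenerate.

8

Codon 1 CUA (Leu): third position 4-fold.
Codon 2 GUU (Val): third position 4-fold.
Codon 3 GCA (Ala): third position 4-fold.
Codon 4 GUC (Val): third position 4-fold.
Codon 5 CCA (Pro): third position 4-fold.
Codon 6 ACG (Thr): third position 4-fold.
Codon 7 CCA (Pro): third position 4-fold.
Codon 8 CCG (Pro): third position 4-fold.
Four-fold degenerate third positions: 8.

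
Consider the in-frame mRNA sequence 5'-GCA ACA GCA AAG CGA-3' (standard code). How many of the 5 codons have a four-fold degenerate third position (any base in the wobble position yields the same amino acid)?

4

Codon 1 GCA (Ala): third position 4-fold.
Codon 2 ACA (Thr): third position 4-fold.
Codon 3 GCA (Ala): third position 4-fold.
Codon 4 AAG (Lys): third position 2-fold.
Codon 5 CGA (Arg): third position 4-fold.
Four-fold degenerate third positions: 4.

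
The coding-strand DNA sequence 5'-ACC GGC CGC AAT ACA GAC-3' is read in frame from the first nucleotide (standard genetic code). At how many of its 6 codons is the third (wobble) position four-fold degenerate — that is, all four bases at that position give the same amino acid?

4

Codon 1 ACC (Thr): third position 4-fold.
Codon 2 GGC (Gly): third position 4-fold.
Codon 3 CGC (Arg): third position 4-fold.
Codon 4 AAT (Asn): third position 2-fold.
Codon 5 ACA (Thr): third position 4-fold.
Codon 6 GAC (Asp): third position 2-fold.
Four-fold degenerate third positions: 4.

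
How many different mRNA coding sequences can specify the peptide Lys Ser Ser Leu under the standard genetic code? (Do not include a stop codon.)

Lys: 2 codons.
Ser: 6 codons.
Ser: 6 codons.
Leu: 6 codons.
2 × 6 × 6 × 6 = 432.

432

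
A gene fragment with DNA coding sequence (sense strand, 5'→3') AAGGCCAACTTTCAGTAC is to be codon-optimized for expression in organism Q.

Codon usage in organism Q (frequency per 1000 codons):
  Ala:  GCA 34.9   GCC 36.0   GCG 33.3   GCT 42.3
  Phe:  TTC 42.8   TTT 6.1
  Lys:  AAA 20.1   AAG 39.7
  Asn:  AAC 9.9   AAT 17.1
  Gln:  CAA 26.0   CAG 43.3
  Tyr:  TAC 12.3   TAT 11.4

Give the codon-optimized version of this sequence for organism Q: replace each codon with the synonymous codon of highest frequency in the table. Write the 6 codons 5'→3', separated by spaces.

AAG GCT AAT TTC CAG TAC

Codon 1 (Lys): best is AAG at 39.7.
Codon 2 (Ala): best is GCT at 42.3.
Codon 3 (Asn): best is AAT at 17.1.
Codon 4 (Phe): best is TTC at 42.8.
Codon 5 (Gln): best is CAG at 43.3.
Codon 6 (Tyr): best is TAC at 12.3.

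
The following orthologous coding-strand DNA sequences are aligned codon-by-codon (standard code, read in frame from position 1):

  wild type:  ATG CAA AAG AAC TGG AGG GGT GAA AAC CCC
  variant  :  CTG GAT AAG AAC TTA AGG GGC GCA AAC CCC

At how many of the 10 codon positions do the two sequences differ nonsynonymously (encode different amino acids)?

Codon 1: ATG Met / CTG Leu — nonsynonymous.
Codon 2: CAA Gln / GAT Asp — nonsynonymous.
Codon 3: AAG Lys / AAG Lys — identical.
Codon 4: AAC Asn / AAC Asn — identical.
Codon 5: TGG Trp / TTA Leu — nonsynonymous.
Codon 6: AGG Arg / AGG Arg — identical.
Codon 7: GGT Gly / GGC Gly — synonymous.
Codon 8: GAA Glu / GCA Ala — nonsynonymous.
Codon 9: AAC Asn / AAC Asn — identical.
Codon 10: CCC Pro / CCC Pro — identical.
Nonsynonymous differences: 4.

4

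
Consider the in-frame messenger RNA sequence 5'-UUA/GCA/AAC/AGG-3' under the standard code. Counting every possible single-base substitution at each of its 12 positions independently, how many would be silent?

Codon 1 (UUA, Leu): 2 synonymous substitutions.
Codon 2 (GCA, Ala): 3 synonymous substitutions.
Codon 3 (AAC, Asn): 1 synonymous substitution.
Codon 4 (AGG, Arg): 2 synonymous substitutions.
Total: 2 + 3 + 1 + 2 = 8.

8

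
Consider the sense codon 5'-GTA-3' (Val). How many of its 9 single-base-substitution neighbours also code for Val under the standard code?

3

Position 1: none → 0 synonymous.
Position 2: none → 0 synonymous.
Position 3: GTT, GTC, GTG → 3 synonymous.
Total: 0 + 0 + 3 = 3.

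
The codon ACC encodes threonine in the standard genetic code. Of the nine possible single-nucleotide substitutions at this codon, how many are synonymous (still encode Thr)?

Position 1: none → 0 synonymous.
Position 2: none → 0 synonymous.
Position 3: ACT, ACA, ACG → 3 synonymous.
Total: 0 + 0 + 3 = 3.

3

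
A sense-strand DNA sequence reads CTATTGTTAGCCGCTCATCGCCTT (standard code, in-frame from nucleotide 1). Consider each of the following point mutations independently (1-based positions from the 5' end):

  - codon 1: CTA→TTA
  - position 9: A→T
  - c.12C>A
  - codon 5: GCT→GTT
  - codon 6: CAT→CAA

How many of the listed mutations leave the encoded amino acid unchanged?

2

Codon 1: CTA (Leu) → TTA (Leu) — synonymous.
Codon 3: TTA (Leu) → TTT (Phe) — missense.
Codon 4: GCC (Ala) → GCA (Ala) — synonymous.
Codon 5: GCT (Ala) → GTT (Val) — missense.
Codon 6: CAT (His) → CAA (Gln) — missense.
Synonymous: 2 of 5.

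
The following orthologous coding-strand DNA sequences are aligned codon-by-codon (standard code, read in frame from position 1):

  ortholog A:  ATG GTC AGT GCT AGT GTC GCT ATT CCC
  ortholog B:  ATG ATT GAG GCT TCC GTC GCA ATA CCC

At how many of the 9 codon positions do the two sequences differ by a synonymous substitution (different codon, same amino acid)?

3

Codon 1: ATG Met / ATG Met — identical.
Codon 2: GTC Val / ATT Ile — nonsynonymous.
Codon 3: AGT Ser / GAG Glu — nonsynonymous.
Codon 4: GCT Ala / GCT Ala — identical.
Codon 5: AGT Ser / TCC Ser — synonymous.
Codon 6: GTC Val / GTC Val — identical.
Codon 7: GCT Ala / GCA Ala — synonymous.
Codon 8: ATT Ile / ATA Ile — synonymous.
Codon 9: CCC Pro / CCC Pro — identical.
Synonymous differences: 3.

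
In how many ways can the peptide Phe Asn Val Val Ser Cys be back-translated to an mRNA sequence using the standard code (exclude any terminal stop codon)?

Phe: 2 codons.
Asn: 2 codons.
Val: 4 codons.
Val: 4 codons.
Ser: 6 codons.
Cys: 2 codons.
2 × 2 × 4 × 4 × 6 × 2 = 768.

768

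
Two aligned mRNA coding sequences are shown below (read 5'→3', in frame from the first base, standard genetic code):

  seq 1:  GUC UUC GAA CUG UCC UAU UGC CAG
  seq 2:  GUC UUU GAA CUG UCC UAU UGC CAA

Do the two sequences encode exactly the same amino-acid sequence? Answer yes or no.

yes

Codon 1: GUC Val / GUC Val — identical.
Codon 2: UUC Phe / UUU Phe — synonymous.
Codon 3: GAA Glu / GAA Glu — identical.
Codon 4: CUG Leu / CUG Leu — identical.
Codon 5: UCC Ser / UCC Ser — identical.
Codon 6: UAU Tyr / UAU Tyr — identical.
Codon 7: UGC Cys / UGC Cys — identical.
Codon 8: CAG Gln / CAA Gln — synonymous.
Nonsynonymous differences: 0 → same protein.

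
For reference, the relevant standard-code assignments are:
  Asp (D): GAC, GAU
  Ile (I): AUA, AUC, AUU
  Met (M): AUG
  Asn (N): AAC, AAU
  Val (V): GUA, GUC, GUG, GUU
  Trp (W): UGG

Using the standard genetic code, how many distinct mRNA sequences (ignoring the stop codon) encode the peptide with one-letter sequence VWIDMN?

48

Val: 4 codons.
Trp: 1 codon.
Ile: 3 codons.
Asp: 2 codons.
Met: 1 codon.
Asn: 2 codons.
4 × 1 × 3 × 2 × 1 × 2 = 48.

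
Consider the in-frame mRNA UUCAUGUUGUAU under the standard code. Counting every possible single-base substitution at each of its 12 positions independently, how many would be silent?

4

Codon 1 (UUC, Phe): 1 synonymous substitution.
Codon 2 (AUG, Met): 0 synonymous substitutions.
Codon 3 (UUG, Leu): 2 synonymous substitutions.
Codon 4 (UAU, Tyr): 1 synonymous substitution.
Total: 1 + 0 + 2 + 1 = 4.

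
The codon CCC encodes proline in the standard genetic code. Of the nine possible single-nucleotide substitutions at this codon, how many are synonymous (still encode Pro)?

3

Position 1: none → 0 synonymous.
Position 2: none → 0 synonymous.
Position 3: CCT, CCA, CCG → 3 synonymous.
Total: 0 + 0 + 3 = 3.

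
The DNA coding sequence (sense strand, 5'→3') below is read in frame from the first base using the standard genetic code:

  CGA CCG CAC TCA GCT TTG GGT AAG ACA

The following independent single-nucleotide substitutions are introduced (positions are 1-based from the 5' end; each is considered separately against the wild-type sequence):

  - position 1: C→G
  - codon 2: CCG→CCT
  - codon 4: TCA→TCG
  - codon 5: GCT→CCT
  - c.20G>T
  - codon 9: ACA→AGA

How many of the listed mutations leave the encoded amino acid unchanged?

Codon 1: CGA (Arg) → GGA (Gly) — missense.
Codon 2: CCG (Pro) → CCT (Pro) — synonymous.
Codon 4: TCA (Ser) → TCG (Ser) — synonymous.
Codon 5: GCT (Ala) → CCT (Pro) — missense.
Codon 7: GGT (Gly) → GTT (Val) — missense.
Codon 9: ACA (Thr) → AGA (Arg) — missense.
Synonymous: 2 of 6.

2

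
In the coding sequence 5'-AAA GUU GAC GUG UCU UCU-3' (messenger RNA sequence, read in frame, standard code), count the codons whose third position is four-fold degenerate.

4

Codon 1 AAA (Lys): third position 2-fold.
Codon 2 GUU (Val): third position 4-fold.
Codon 3 GAC (Asp): third position 2-fold.
Codon 4 GUG (Val): third position 4-fold.
Codon 5 UCU (Ser): third position 4-fold.
Codon 6 UCU (Ser): third position 4-fold.
Four-fold degenerate third positions: 4.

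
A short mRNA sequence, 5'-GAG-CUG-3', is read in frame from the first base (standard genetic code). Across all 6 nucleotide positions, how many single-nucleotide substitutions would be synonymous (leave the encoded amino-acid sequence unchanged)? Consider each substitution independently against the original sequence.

5

Codon 1 (GAG, Glu): 1 synonymous substitution.
Codon 2 (CUG, Leu): 4 synonymous substitutions.
Total: 1 + 4 = 5.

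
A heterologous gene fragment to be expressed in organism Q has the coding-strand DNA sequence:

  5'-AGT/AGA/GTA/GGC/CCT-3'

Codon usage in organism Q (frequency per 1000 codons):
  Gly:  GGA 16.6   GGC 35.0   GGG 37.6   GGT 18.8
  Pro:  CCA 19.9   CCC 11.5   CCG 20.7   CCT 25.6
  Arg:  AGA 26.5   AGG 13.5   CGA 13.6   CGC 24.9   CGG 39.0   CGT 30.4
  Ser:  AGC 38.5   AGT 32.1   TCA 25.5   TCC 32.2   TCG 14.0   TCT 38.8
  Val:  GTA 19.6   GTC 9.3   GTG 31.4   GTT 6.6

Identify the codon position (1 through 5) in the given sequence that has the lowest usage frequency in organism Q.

Codon 1 AGT (Ser): 32.1 per 1000.
Codon 2 AGA (Arg): 26.5 per 1000.
Codon 3 GTA (Val): 19.6 per 1000.
Codon 4 GGC (Gly): 35.0 per 1000.
Codon 5 CCT (Pro): 25.6 per 1000.
Lowest frequency is 19.6 at codon 3.

3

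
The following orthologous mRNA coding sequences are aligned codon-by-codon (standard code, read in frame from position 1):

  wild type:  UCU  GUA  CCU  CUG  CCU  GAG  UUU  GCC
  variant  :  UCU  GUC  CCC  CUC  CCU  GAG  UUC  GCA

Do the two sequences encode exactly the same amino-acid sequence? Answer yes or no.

yes

Codon 1: UCU Ser / UCU Ser — identical.
Codon 2: GUA Val / GUC Val — synonymous.
Codon 3: CCU Pro / CCC Pro — synonymous.
Codon 4: CUG Leu / CUC Leu — synonymous.
Codon 5: CCU Pro / CCU Pro — identical.
Codon 6: GAG Glu / GAG Glu — identical.
Codon 7: UUU Phe / UUC Phe — synonymous.
Codon 8: GCC Ala / GCA Ala — synonymous.
Nonsynonymous differences: 0 → same protein.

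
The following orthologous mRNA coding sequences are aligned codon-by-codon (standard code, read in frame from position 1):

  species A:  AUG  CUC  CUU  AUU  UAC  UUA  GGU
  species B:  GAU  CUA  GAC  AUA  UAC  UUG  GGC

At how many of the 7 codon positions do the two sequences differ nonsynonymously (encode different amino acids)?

Codon 1: AUG Met / GAU Asp — nonsynonymous.
Codon 2: CUC Leu / CUA Leu — synonymous.
Codon 3: CUU Leu / GAC Asp — nonsynonymous.
Codon 4: AUU Ile / AUA Ile — synonymous.
Codon 5: UAC Tyr / UAC Tyr — identical.
Codon 6: UUA Leu / UUG Leu — synonymous.
Codon 7: GGU Gly / GGC Gly — synonymous.
Nonsynonymous differences: 2.

2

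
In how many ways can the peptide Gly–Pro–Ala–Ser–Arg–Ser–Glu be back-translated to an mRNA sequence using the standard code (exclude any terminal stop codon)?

27648

Gly: 4 codons.
Pro: 4 codons.
Ala: 4 codons.
Ser: 6 codons.
Arg: 6 codons.
Ser: 6 codons.
Glu: 2 codons.
4 × 4 × 4 × 6 × 6 × 6 × 2 = 27648.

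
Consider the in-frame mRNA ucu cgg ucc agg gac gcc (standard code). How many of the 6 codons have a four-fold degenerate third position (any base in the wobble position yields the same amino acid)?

4

Codon 1 UCU (Ser): third position 4-fold.
Codon 2 CGG (Arg): third position 4-fold.
Codon 3 UCC (Ser): third position 4-fold.
Codon 4 AGG (Arg): third position 2-fold.
Codon 5 GAC (Asp): third position 2-fold.
Codon 6 GCC (Ala): third position 4-fold.
Four-fold degenerate third positions: 4.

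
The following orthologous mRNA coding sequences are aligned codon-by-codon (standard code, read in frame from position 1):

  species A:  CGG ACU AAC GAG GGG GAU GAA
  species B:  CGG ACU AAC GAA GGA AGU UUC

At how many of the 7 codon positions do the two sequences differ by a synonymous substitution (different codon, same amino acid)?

Codon 1: CGG Arg / CGG Arg — identical.
Codon 2: ACU Thr / ACU Thr — identical.
Codon 3: AAC Asn / AAC Asn — identical.
Codon 4: GAG Glu / GAA Glu — synonymous.
Codon 5: GGG Gly / GGA Gly — synonymous.
Codon 6: GAU Asp / AGU Ser — nonsynonymous.
Codon 7: GAA Glu / UUC Phe — nonsynonymous.
Synonymous differences: 2.

2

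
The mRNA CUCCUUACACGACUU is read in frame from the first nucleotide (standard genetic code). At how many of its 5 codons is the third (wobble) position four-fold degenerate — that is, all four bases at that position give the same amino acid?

5

Codon 1 CUC (Leu): third position 4-fold.
Codon 2 CUU (Leu): third position 4-fold.
Codon 3 ACA (Thr): third position 4-fold.
Codon 4 CGA (Arg): third position 4-fold.
Codon 5 CUU (Leu): third position 4-fold.
Four-fold degenerate third positions: 5.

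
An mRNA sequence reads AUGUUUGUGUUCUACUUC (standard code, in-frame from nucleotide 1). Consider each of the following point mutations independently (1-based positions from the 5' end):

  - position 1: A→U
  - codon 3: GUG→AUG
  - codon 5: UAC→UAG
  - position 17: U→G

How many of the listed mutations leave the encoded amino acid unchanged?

Codon 1: AUG (Met) → UUG (Leu) — missense.
Codon 3: GUG (Val) → AUG (Met) — missense.
Codon 5: UAC (Tyr) → UAG (Stop) — nonsense.
Codon 6: UUC (Phe) → UGC (Cys) — missense.
Synonymous: 0 of 4.

0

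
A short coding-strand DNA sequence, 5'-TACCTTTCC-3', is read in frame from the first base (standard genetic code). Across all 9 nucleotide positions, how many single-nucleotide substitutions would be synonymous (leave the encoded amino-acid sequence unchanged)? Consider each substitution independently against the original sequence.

7

Codon 1 (TAC, Tyr): 1 synonymous substitution.
Codon 2 (CTT, Leu): 3 synonymous substitutions.
Codon 3 (TCC, Ser): 3 synonymous substitutions.
Total: 1 + 3 + 3 = 7.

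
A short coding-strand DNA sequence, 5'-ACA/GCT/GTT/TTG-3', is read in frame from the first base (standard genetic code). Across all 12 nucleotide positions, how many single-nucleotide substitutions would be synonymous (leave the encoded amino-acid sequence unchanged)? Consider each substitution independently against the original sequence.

Codon 1 (ACA, Thr): 3 synonymous substitutions.
Codon 2 (GCT, Ala): 3 synonymous substitutions.
Codon 3 (GTT, Val): 3 synonymous substitutions.
Codon 4 (TTG, Leu): 2 synonymous substitutions.
Total: 3 + 3 + 3 + 2 = 11.

11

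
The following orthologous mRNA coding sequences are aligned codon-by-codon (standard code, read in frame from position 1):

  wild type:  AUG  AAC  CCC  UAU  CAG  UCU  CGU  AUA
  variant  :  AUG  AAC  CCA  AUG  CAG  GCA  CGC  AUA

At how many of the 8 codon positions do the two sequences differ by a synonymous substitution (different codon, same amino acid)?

Codon 1: AUG Met / AUG Met — identical.
Codon 2: AAC Asn / AAC Asn — identical.
Codon 3: CCC Pro / CCA Pro — synonymous.
Codon 4: UAU Tyr / AUG Met — nonsynonymous.
Codon 5: CAG Gln / CAG Gln — identical.
Codon 6: UCU Ser / GCA Ala — nonsynonymous.
Codon 7: CGU Arg / CGC Arg — synonymous.
Codon 8: AUA Ile / AUA Ile — identical.
Synonymous differences: 2.

2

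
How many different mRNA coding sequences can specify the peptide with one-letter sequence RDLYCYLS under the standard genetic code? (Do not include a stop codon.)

Arg: 6 codons.
Asp: 2 codons.
Leu: 6 codons.
Tyr: 2 codons.
Cys: 2 codons.
Tyr: 2 codons.
Leu: 6 codons.
Ser: 6 codons.
6 × 2 × 6 × 2 × 2 × 2 × 6 × 6 = 20736.

20736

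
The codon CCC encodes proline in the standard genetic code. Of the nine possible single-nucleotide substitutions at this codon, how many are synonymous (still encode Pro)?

3

Position 1: none → 0 synonymous.
Position 2: none → 0 synonymous.
Position 3: CCU, CCA, CCG → 3 synonymous.
Total: 0 + 0 + 3 = 3.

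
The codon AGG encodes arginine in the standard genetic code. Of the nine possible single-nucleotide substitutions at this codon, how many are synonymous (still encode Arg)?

Position 1: CGG → 1 synonymous.
Position 2: none → 0 synonymous.
Position 3: AGA → 1 synonymous.
Total: 1 + 0 + 1 = 2.

2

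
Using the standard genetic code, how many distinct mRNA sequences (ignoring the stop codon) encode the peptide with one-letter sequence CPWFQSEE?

768

Cys: 2 codons.
Pro: 4 codons.
Trp: 1 codon.
Phe: 2 codons.
Gln: 2 codons.
Ser: 6 codons.
Glu: 2 codons.
Glu: 2 codons.
2 × 4 × 1 × 2 × 2 × 6 × 2 × 2 = 768.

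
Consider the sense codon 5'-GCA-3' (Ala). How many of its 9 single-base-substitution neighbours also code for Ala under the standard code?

Position 1: none → 0 synonymous.
Position 2: none → 0 synonymous.
Position 3: GCT, GCC, GCG → 3 synonymous.
Total: 0 + 0 + 3 = 3.

3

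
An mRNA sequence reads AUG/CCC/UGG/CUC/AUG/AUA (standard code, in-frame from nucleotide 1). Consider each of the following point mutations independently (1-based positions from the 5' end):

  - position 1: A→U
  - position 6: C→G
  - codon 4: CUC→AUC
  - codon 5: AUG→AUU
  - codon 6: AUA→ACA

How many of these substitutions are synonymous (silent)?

1

Codon 1: AUG (Met) → UUG (Leu) — missense.
Codon 2: CCC (Pro) → CCG (Pro) — synonymous.
Codon 4: CUC (Leu) → AUC (Ile) — missense.
Codon 5: AUG (Met) → AUU (Ile) — missense.
Codon 6: AUA (Ile) → ACA (Thr) — missense.
Synonymous: 1 of 5.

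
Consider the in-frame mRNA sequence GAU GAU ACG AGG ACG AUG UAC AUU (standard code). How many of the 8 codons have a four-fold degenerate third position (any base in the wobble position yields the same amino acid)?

Codon 1 GAU (Asp): third position 2-fold.
Codon 2 GAU (Asp): third position 2-fold.
Codon 3 ACG (Thr): third position 4-fold.
Codon 4 AGG (Arg): third position 2-fold.
Codon 5 ACG (Thr): third position 4-fold.
Codon 6 AUG (Met): third position 1-fold.
Codon 7 UAC (Tyr): third position 2-fold.
Codon 8 AUU (Ile): third position 3-fold.
Four-fold degenerate third positions: 2.

2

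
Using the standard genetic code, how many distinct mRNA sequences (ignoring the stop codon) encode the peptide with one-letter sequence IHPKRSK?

Ile: 3 codons.
His: 2 codons.
Pro: 4 codons.
Lys: 2 codons.
Arg: 6 codons.
Ser: 6 codons.
Lys: 2 codons.
3 × 2 × 4 × 2 × 6 × 6 × 2 = 3456.

3456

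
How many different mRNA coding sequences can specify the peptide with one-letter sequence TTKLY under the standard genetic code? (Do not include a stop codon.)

Thr: 4 codons.
Thr: 4 codons.
Lys: 2 codons.
Leu: 6 codons.
Tyr: 2 codons.
4 × 4 × 2 × 6 × 2 = 384.

384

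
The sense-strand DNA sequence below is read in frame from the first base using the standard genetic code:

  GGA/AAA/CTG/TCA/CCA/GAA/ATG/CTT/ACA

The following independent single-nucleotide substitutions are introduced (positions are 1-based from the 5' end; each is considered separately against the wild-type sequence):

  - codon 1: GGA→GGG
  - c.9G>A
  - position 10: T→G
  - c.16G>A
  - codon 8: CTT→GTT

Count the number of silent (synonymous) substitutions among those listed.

Codon 1: GGA (Gly) → GGG (Gly) — synonymous.
Codon 3: CTG (Leu) → CTA (Leu) — synonymous.
Codon 4: TCA (Ser) → GCA (Ala) — missense.
Codon 6: GAA (Glu) → AAA (Lys) — missense.
Codon 8: CTT (Leu) → GTT (Val) — missense.
Synonymous: 2 of 5.

2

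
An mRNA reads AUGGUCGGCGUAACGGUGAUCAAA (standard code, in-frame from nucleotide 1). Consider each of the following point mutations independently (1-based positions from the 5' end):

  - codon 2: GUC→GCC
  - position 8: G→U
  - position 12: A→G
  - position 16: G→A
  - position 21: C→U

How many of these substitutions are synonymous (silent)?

2

Codon 2: GUC (Val) → GCC (Ala) — missense.
Codon 3: GGC (Gly) → GUC (Val) — missense.
Codon 4: GUA (Val) → GUG (Val) — synonymous.
Codon 6: GUG (Val) → AUG (Met) — missense.
Codon 7: AUC (Ile) → AUU (Ile) — synonymous.
Synonymous: 2 of 5.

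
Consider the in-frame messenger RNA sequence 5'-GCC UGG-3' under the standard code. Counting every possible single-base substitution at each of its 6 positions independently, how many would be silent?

3

Codon 1 (GCC, Ala): 3 synonymous substitutions.
Codon 2 (UGG, Trp): 0 synonymous substitutions.
Total: 3 + 0 = 3.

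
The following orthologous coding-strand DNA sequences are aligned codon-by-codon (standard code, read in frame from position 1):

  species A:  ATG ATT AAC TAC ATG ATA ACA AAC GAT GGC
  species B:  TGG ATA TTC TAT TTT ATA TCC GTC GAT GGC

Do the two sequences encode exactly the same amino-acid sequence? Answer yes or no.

Codon 1: ATG Met / TGG Trp — nonsynonymous.
Codon 2: ATT Ile / ATA Ile — synonymous.
Codon 3: AAC Asn / TTC Phe — nonsynonymous.
Codon 4: TAC Tyr / TAT Tyr — synonymous.
Codon 5: ATG Met / TTT Phe — nonsynonymous.
Codon 6: ATA Ile / ATA Ile — identical.
Codon 7: ACA Thr / TCC Ser — nonsynonymous.
Codon 8: AAC Asn / GTC Val — nonsynonymous.
Codon 9: GAT Asp / GAT Asp — identical.
Codon 10: GGC Gly / GGC Gly — identical.
Nonsynonymous differences: 5 → different protein.

no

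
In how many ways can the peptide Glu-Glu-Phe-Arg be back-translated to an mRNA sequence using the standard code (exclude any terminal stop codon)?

Glu: 2 codons.
Glu: 2 codons.
Phe: 2 codons.
Arg: 6 codons.
2 × 2 × 2 × 6 = 48.

48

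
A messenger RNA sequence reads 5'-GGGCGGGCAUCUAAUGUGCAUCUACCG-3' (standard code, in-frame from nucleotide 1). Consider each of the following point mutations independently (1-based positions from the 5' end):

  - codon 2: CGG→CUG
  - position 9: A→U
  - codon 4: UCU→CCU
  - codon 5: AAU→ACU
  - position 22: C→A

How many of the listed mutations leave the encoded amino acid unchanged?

1

Codon 2: CGG (Arg) → CUG (Leu) — missense.
Codon 3: GCA (Ala) → GCU (Ala) — synonymous.
Codon 4: UCU (Ser) → CCU (Pro) — missense.
Codon 5: AAU (Asn) → ACU (Thr) — missense.
Codon 8: CUA (Leu) → AUA (Ile) — missense.
Synonymous: 1 of 5.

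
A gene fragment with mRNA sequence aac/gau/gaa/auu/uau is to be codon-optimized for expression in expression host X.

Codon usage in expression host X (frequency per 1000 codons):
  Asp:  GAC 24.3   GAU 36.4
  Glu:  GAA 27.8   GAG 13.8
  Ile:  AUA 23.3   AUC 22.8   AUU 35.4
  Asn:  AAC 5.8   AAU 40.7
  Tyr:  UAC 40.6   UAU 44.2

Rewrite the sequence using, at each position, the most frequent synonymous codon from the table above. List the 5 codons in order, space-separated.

Codon 1 (Asn): best is AAU at 40.7.
Codon 2 (Asp): best is GAU at 36.4.
Codon 3 (Glu): best is GAA at 27.8.
Codon 4 (Ile): best is AUU at 35.4.
Codon 5 (Tyr): best is UAU at 44.2.

AAU GAU GAA AUU UAU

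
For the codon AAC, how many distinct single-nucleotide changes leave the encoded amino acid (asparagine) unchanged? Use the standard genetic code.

Position 1: none → 0 synonymous.
Position 2: none → 0 synonymous.
Position 3: AAT → 1 synonymous.
Total: 0 + 0 + 1 = 1.

1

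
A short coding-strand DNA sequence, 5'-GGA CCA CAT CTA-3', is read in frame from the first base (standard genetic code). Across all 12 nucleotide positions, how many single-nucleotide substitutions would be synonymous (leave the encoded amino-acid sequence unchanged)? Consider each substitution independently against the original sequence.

Codon 1 (GGA, Gly): 3 synonymous substitutions.
Codon 2 (CCA, Pro): 3 synonymous substitutions.
Codon 3 (CAT, His): 1 synonymous substitution.
Codon 4 (CTA, Leu): 4 synonymous substitutions.
Total: 3 + 3 + 1 + 4 = 11.

11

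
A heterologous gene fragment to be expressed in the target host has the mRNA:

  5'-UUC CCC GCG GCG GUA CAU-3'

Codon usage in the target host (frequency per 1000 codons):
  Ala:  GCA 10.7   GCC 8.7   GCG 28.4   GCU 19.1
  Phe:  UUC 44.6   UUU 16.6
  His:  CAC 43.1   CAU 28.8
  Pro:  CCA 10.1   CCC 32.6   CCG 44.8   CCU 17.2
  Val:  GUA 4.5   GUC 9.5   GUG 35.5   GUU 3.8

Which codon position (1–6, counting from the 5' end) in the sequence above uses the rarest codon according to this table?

Codon 1 UUC (Phe): 44.6 per 1000.
Codon 2 CCC (Pro): 32.6 per 1000.
Codon 3 GCG (Ala): 28.4 per 1000.
Codon 4 GCG (Ala): 28.4 per 1000.
Codon 5 GUA (Val): 4.5 per 1000.
Codon 6 CAU (His): 28.8 per 1000.
Lowest frequency is 4.5 at codon 5.

5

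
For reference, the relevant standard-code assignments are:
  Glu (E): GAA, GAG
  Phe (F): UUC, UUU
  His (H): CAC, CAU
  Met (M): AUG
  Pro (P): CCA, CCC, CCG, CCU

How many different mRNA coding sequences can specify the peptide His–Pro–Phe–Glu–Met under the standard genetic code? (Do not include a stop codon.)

His: 2 codons.
Pro: 4 codons.
Phe: 2 codons.
Glu: 2 codons.
Met: 1 codon.
2 × 4 × 2 × 2 × 1 = 32.

32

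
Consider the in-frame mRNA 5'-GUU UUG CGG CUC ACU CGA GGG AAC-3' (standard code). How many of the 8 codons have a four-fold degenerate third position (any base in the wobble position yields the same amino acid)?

Codon 1 GUU (Val): third position 4-fold.
Codon 2 UUG (Leu): third position 2-fold.
Codon 3 CGG (Arg): third position 4-fold.
Codon 4 CUC (Leu): third position 4-fold.
Codon 5 ACU (Thr): third position 4-fold.
Codon 6 CGA (Arg): third position 4-fold.
Codon 7 GGG (Gly): third position 4-fold.
Codon 8 AAC (Asn): third position 2-fold.
Four-fold degenerate third positions: 6.

6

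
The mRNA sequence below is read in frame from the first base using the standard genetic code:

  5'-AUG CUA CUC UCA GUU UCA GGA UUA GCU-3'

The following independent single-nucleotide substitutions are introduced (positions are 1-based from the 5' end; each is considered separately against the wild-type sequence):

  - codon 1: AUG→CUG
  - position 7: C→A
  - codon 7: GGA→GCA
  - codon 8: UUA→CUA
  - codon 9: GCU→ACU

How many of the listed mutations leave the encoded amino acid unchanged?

1

Codon 1: AUG (Met) → CUG (Leu) — missense.
Codon 3: CUC (Leu) → AUC (Ile) — missense.
Codon 7: GGA (Gly) → GCA (Ala) — missense.
Codon 8: UUA (Leu) → CUA (Leu) — synonymous.
Codon 9: GCU (Ala) → ACU (Thr) — missense.
Synonymous: 1 of 5.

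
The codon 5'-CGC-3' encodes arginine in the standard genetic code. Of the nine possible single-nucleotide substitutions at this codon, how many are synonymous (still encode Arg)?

3

Position 1: none → 0 synonymous.
Position 2: none → 0 synonymous.
Position 3: CGT, CGA, CGG → 3 synonymous.
Total: 0 + 0 + 3 = 3.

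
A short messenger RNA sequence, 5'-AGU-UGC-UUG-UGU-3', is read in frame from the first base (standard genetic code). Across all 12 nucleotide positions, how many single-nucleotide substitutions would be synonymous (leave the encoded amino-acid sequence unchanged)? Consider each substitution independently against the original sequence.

5

Codon 1 (AGU, Ser): 1 synonymous substitution.
Codon 2 (UGC, Cys): 1 synonymous substitution.
Codon 3 (UUG, Leu): 2 synonymous substitutions.
Codon 4 (UGU, Cys): 1 synonymous substitution.
Total: 1 + 1 + 2 + 1 = 5.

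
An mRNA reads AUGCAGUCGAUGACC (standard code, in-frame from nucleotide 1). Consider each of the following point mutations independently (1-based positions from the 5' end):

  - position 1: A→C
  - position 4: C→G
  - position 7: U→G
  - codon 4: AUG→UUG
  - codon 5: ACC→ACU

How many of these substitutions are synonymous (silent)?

Codon 1: AUG (Met) → CUG (Leu) — missense.
Codon 2: CAG (Gln) → GAG (Glu) — missense.
Codon 3: UCG (Ser) → GCG (Ala) — missense.
Codon 4: AUG (Met) → UUG (Leu) — missense.
Codon 5: ACC (Thr) → ACU (Thr) — synonymous.
Synonymous: 1 of 5.

1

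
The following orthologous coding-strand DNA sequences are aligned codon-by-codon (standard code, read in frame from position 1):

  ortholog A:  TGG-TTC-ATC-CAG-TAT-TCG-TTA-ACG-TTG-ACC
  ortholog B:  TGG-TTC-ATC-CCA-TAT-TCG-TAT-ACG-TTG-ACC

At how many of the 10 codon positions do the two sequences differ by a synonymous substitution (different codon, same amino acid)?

Codon 1: TGG Trp / TGG Trp — identical.
Codon 2: TTC Phe / TTC Phe — identical.
Codon 3: ATC Ile / ATC Ile — identical.
Codon 4: CAG Gln / CCA Pro — nonsynonymous.
Codon 5: TAT Tyr / TAT Tyr — identical.
Codon 6: TCG Ser / TCG Ser — identical.
Codon 7: TTA Leu / TAT Tyr — nonsynonymous.
Codon 8: ACG Thr / ACG Thr — identical.
Codon 9: TTG Leu / TTG Leu — identical.
Codon 10: ACC Thr / ACC Thr — identical.
Synonymous differences: 0.

0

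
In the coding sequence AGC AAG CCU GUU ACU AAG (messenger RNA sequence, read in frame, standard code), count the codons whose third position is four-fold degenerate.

Codon 1 AGC (Ser): third position 2-fold.
Codon 2 AAG (Lys): third position 2-fold.
Codon 3 CCU (Pro): third position 4-fold.
Codon 4 GUU (Val): third position 4-fold.
Codon 5 ACU (Thr): third position 4-fold.
Codon 6 AAG (Lys): third position 2-fold.
Four-fold degenerate third positions: 3.

3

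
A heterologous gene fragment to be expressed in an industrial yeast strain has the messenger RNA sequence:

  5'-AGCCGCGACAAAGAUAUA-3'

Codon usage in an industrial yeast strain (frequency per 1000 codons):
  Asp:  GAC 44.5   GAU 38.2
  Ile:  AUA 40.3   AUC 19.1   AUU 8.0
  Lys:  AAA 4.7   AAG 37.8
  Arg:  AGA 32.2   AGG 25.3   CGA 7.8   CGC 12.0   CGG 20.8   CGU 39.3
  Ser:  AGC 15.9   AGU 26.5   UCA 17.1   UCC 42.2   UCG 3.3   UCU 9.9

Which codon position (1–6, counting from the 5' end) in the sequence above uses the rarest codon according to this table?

4

Codon 1 AGC (Ser): 15.9 per 1000.
Codon 2 CGC (Arg): 12.0 per 1000.
Codon 3 GAC (Asp): 44.5 per 1000.
Codon 4 AAA (Lys): 4.7 per 1000.
Codon 5 GAU (Asp): 38.2 per 1000.
Codon 6 AUA (Ile): 40.3 per 1000.
Lowest frequency is 4.7 at codon 4.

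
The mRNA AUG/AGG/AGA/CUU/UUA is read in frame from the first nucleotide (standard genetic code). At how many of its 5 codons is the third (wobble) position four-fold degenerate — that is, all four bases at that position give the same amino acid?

Codon 1 AUG (Met): third position 1-fold.
Codon 2 AGG (Arg): third position 2-fold.
Codon 3 AGA (Arg): third position 2-fold.
Codon 4 CUU (Leu): third position 4-fold.
Codon 5 UUA (Leu): third position 2-fold.
Four-fold degenerate third positions: 1.

1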